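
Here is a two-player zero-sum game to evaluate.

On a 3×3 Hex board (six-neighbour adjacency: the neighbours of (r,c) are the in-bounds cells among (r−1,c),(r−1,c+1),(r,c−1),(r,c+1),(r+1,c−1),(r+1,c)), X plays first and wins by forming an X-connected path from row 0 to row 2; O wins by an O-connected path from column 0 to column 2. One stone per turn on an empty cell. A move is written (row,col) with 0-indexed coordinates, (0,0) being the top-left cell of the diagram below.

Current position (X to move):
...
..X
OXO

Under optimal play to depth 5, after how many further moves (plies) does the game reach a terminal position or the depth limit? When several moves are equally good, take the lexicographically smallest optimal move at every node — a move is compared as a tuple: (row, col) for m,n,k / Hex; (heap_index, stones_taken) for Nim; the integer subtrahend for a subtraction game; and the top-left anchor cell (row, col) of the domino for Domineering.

PV length from [.../..X/OXO]: 3 plies

ply 1, X at .../..X/OXO | (0,0)=+1→X../..X/OXO*; (0,1)=+1→.X./..X/OXO; (0,2)=+1→..X/..X/OXO; (1,0)=+1→.../X.X/OXO; (1,1)=+1→.../.XX/OXO
ply 2, O at X../..X/OXO | (0,1)=-1→XO./..X/OXO*; (0,2)=-1→X.O/..X/OXO; (1,0)=-1→X../O.X/OXO; (1,1)=-1→X../.OX/OXO
ply 3, X at XO./..X/OXO | (0,2)=+1→XOX/..X/OXO*; (1,0)=+1→XO./X.X/OXO; (1,1)=+1→XO./.XX/OXO
ply 4: XOX/..X/OXO is terminal -1 (O); from .../..X/OXO depth 5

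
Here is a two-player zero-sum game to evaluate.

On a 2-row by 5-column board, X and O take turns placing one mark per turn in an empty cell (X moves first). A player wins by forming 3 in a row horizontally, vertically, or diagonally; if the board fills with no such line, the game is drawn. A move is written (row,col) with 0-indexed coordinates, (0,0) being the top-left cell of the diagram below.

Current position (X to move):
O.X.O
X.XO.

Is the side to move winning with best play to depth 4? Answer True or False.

p1 X@[O.X.O/X.XO.]: (0,1)[OXX.O/X.XO.]+1* (0,3)[O.XXO/X.XO.]+1 (1,1)[O.X.O/XXXO.]+1 (1,4)[O.X.O/X.XOX]+0
p2 O@[OXX.O/X.XO.]: (0,3)[OXXOO/X.XO.]-1* (1,1)[OXX.O/XOXO.]-1 (1,4)[OXX.O/X.XOO]-1
p3 X@[OXXOO/X.XO.]: (1,1)[OXXOO/XXXO.]+1* (1,4)[OXXOO/X.XOX]+0
p4 O@[OXXOO/XXXO.] terminal -1; root [O.X.O/X.XO.] d4

X winning at [O.X.O/X.XO.]: True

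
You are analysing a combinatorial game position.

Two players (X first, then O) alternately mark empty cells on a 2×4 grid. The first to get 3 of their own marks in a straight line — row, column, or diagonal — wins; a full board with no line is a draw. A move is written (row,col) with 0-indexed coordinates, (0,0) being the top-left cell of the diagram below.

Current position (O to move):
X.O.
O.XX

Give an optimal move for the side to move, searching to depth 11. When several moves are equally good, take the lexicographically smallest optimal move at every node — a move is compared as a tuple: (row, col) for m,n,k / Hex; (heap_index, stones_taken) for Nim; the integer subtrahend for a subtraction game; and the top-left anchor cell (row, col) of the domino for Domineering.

O's best at [X.O./O.XX]: (1,1)

ply 1, O at X.O./O.XX | (0,1)=-1→XOO./O.XX; (0,3)=-1→X.OO/O.XX; (1,1)=+0→X.O./OOXX*
ply 2, X at X.O./OOXX | (0,1)=+0→XXO./OOXX*; (0,3)=+0→X.OX/OOXX
ply 3, O at XXO./OOXX | (0,3)=+0→XXOO/OOXX*
ply 4: XXOO/OOXX is terminal +0 (X); from X.O./O.XX depth 11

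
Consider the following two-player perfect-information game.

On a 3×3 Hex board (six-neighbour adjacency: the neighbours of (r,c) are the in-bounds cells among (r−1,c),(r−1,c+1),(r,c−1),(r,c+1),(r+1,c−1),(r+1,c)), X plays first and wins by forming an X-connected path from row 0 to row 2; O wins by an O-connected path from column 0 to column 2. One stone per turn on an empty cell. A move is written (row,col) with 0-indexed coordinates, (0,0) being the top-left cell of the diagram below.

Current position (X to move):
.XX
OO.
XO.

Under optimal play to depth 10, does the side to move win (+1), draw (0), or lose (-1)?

value(.XX/OO./XO., X) = -1

ply 1, X at .XX/OO./XO. | (0,0)=-1→XXX/OO./XO.*; (1,2)=-1→.XX/OOX/XO.; (2,2)=-1→.XX/OO./XOX
ply 2, O at XXX/OO./XO. | (1,2)=+1→XXX/OOO/XO.*; (2,2)=+1→XXX/OO./XOO
ply 3: XXX/OOO/XO. is terminal -1 (X); from .XX/OO./XO. depth 10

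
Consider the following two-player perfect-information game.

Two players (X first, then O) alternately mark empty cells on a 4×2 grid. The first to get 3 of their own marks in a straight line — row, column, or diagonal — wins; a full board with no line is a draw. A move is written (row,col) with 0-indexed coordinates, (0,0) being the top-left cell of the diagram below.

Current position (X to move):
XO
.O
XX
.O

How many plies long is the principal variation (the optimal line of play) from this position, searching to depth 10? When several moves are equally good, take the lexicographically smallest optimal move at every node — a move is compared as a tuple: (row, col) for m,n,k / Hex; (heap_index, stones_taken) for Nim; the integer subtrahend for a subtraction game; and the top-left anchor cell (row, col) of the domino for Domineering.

p1 X@[XO/.O/XX/.O]: (1,0)[XO/XO/XX/.O]+1* (3,0)[XO/.O/XX/XO]+0
p2 O@[XO/XO/XX/.O] terminal -1; root [XO/.O/XX/.O] d10

PV length from [XO/.O/XX/.O]: 1 ply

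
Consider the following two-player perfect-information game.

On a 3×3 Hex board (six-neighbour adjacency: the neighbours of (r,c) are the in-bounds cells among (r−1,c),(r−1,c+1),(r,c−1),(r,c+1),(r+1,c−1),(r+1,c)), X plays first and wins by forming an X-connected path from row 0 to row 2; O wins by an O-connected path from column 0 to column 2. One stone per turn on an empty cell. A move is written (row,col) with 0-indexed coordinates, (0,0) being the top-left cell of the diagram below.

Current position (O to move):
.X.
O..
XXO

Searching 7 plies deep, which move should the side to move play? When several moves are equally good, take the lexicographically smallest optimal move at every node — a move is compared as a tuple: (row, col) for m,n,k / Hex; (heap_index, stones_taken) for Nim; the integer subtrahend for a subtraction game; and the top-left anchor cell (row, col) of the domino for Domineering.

[.X./O../XXO] O move#1: (0,0):-1/OX./O../XXO, (0,2):-1/.XO/O../XXO, (1,1):+1/.X./OO./XXO*, (1,2):-1/.X./O.O/XXO
[.X./OO./XXO] X move#2: (0,0):-1/XX./OO./XXO*, (0,2):-1/.XX/OO./XXO, (1,2):-1/.X./OOX/XXO
[XX./OO./XXO] O move#3: (0,2):+1/XXO/OO./XXO*, (1,2):+1/XX./OOO/XXO
[XXO/OO./XXO] end (terminal -1, X#4); searched .X./O../XXO to 7

O's best at [.X./O../XXO]: (1,1)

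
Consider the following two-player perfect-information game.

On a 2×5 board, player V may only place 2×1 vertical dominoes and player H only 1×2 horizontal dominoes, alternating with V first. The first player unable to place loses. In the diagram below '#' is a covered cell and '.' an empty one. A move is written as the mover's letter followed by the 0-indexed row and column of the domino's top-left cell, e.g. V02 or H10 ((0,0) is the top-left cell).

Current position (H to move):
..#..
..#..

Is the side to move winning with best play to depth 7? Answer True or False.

p1 H@[..#../..#..]: H00[###../..#..]-1* H03[..###/..#..]-1 H10[..#../###..]-1 H13[..#../..###]-1
p2 V@[###../..#..]: V03[####./..##.]+1* V04[###.#/..#.#]+1
p3 H@[####./..##.]: H10[####./####.]-1*
p4 V@[####./####.]: V04[#####/#####]+1*
p5 H@[#####/#####] terminal -1; root [..#../..#..] d7

H winning at [..#../..#..]: False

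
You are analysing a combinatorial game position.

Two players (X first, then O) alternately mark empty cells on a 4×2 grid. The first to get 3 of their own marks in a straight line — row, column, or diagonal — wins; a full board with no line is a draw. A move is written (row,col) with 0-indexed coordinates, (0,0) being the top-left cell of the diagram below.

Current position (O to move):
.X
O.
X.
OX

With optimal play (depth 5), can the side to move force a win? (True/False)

O winning at [.X/O./X./OX]: False

ply 1, O at .X/O./X./OX | (0,0)=+0→OX/O./X./OX*; (1,1)=+0→.X/OO/X./OX; (2,1)=+0→.X/O./XO/OX
ply 2, X at OX/O./X./OX | (1,1)=+0→OX/OX/X./OX*; (2,1)=+0→OX/O./XX/OX
ply 3, O at OX/OX/X./OX | (2,1)=+0→OX/OX/XO/OX*
ply 4: OX/OX/XO/OX is terminal +0 (X); from .X/O./X./OX depth 5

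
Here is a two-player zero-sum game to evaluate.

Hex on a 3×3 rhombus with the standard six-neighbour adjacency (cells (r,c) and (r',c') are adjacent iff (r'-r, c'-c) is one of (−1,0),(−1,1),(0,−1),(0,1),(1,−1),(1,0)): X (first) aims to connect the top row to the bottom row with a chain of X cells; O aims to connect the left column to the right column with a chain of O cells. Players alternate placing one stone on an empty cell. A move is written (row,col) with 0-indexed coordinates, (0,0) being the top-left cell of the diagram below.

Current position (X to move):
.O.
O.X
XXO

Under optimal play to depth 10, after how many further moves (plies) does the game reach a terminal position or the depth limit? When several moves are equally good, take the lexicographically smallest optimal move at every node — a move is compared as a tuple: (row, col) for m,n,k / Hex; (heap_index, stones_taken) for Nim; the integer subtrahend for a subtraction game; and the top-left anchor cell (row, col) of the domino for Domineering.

PV length from [.O./O.X/XXO]: 1 ply

p1 X@[.O./O.X/XXO]: (0,0)[XO./O.X/XXO]-1 (0,2)[.OX/O.X/XXO]+1* (1,1)[.O./OXX/XXO]-1
p2 O@[.OX/O.X/XXO] terminal -1; root [.O./O.X/XXO] d10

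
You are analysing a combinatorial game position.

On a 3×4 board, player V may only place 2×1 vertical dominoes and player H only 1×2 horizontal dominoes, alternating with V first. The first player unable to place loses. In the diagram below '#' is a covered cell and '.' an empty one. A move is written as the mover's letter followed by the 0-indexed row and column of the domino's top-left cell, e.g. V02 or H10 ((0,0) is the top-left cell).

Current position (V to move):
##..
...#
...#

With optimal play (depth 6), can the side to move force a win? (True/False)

V winning at [##../...#/...#]: True

ply 1, V at ##../...#/...# | V02=-1→###./..##/...#; V10=-1→##../#..#/#..#; V11=+1→##../.#.#/.#.#*; V12=-1→##../..##/..##
ply 2, H at ##../.#.#/.#.# | H02=-1→####/.#.#/.#.#*
ply 3, V at ####/.#.#/.#.# | V10=+1→####/##.#/##.#*; V12=+1→####/.###/.###
ply 4: ####/##.#/##.# is terminal -1 (H); from ##../...#/...# depth 6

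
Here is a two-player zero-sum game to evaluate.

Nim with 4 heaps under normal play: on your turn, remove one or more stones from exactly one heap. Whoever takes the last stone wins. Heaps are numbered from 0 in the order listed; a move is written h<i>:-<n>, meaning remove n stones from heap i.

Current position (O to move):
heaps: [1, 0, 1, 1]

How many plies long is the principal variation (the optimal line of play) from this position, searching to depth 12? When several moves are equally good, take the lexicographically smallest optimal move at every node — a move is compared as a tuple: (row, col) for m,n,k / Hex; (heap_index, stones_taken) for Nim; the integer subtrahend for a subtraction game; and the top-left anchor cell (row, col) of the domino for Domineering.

[(1,0,1,1)] O move#1: h0:-1:+1/(0,0,1,1)*, h2:-1:+1/(1,0,0,1), h3:-1:+1/(1,0,1,0)
[(0,0,1,1)] X move#2: h2:-1:-1/(0,0,0,1)*, h3:-1:-1/(0,0,1,0)
[(0,0,0,1)] O move#3: h3:-1:+1/(0,0,0,0)*
[(0,0,0,0)] end (terminal -1, X#4); searched (1,0,1,1) to 12

PV length from [(1,0,1,1)]: 3 plies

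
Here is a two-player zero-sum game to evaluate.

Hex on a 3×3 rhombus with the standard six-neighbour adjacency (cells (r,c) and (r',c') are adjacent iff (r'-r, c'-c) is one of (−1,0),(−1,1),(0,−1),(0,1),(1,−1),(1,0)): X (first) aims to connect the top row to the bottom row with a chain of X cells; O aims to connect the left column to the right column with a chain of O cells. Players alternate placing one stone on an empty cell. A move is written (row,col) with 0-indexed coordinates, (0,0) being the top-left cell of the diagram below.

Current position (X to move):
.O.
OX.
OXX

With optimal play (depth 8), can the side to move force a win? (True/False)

X winning at [.O./OX./OXX]: True

[.O./OX./OXX] X move#1: (0,0):-1/XO./OX./OXX, (0,2):+1/.OX/OX./OXX*, (1,2):-1/.O./OXX/OXX
[.OX/OX./OXX] end (terminal -1, O#2); searched .O./OX./OXX to 8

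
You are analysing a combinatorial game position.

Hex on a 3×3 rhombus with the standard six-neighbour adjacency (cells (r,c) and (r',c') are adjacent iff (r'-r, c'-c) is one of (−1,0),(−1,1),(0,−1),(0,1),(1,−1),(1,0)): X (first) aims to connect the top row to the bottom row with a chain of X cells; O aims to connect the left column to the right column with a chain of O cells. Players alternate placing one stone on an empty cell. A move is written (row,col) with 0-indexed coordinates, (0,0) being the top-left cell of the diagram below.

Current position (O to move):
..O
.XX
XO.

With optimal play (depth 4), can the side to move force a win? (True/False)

ply 1, O at ..O/.XX/XO. | (0,0)=-1→O.O/.XX/XO.; (0,1)=+1→.OO/.XX/XO.*; (1,0)=-1→..O/OXX/XO.; (2,2)=-1→..O/.XX/XOO
ply 2, X at .OO/.XX/XO. | (0,0)=-1→XOO/.XX/XO.*; (1,0)=-1→.OO/XXX/XO.; (2,2)=-1→.OO/.XX/XOX
ply 3, O at XOO/.XX/XO. | (1,0)=+1→XOO/OXX/XO.*; (2,2)=-1→XOO/.XX/XOO
ply 4: XOO/OXX/XO. is terminal -1 (X); from ..O/.XX/XO. depth 4

O winning at [..O/.XX/XO.]: True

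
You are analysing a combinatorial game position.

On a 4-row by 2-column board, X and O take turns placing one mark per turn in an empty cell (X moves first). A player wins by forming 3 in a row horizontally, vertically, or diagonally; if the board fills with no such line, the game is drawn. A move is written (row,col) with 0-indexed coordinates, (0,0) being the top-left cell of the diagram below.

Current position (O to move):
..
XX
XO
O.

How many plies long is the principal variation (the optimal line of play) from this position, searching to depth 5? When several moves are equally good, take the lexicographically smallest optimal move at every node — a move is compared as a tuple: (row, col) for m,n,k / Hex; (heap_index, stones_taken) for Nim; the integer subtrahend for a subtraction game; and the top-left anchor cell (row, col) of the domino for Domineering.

[../XX/XO/O.] O move#1: (0,0):+0/O./XX/XO/O.*, (0,1):-1/.O/XX/XO/O., (3,1):-1/../XX/XO/OO
[O./XX/XO/O.] X move#2: (0,1):+0/OX/XX/XO/O.*, (3,1):+0/O./XX/XO/OX
[OX/XX/XO/O.] O move#3: (3,1):+0/OX/XX/XO/OO*
[OX/XX/XO/OO] end (terminal +0, X#4); searched ../XX/XO/O. to 5

PV length from [../XX/XO/O.]: 3 plies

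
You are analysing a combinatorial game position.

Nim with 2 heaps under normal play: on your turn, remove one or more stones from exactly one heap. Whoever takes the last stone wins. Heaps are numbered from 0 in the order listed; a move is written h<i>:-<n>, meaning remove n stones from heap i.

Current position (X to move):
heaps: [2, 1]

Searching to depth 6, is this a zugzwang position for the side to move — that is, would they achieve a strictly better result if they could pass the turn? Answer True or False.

ply 1, X at (2,1) | h0:-1=+1→(1,1)*; h0:-2=-1→(0,1); h1:-1=-1→(2,0)
ply 2, O at (1,1) | h0:-1=-1→(0,1)*; h1:-1=-1→(1,0)
ply 3, X at (0,1) | h1:-1=+1→(0,0)*
ply 4: (0,0) is terminal -1 (O); from (2,1) depth 6
pass branch (O moves first from the same position):
  | ply 1, O at (2,1) | h0:-1=+1→(1,1)*; h0:-2=-1→(0,1); h1:-1=-1→(2,0)
  | ply 2, X at (1,1) | h0:-1=-1→(0,1)*; h1:-1=-1→(1,0)
  | ply 3, O at (0,1) | h1:-1=+1→(0,0)*
  | ply 4: (0,0) is terminal -1 (X); from (2,1) depth 6
X moving scores +1; X passing scores -1

zugzwang((2,1), X) = False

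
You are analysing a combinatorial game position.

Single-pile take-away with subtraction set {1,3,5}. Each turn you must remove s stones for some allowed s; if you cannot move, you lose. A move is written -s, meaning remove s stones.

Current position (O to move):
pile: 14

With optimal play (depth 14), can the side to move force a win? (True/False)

O winning at [14]: False

[14] O move#1: -1:-1/13*, -3:-1/11, -5:-1/9
[13] X move#2: -1:+1/12*, -3:+1/10, -5:+1/8
[12] O move#3: -1:-1/11*, -3:-1/9, -5:-1/7
[11] X move#4: -1:+1/10*, -3:+1/8, -5:+1/6
[10] O move#5: -1:-1/9*, -3:-1/7, -5:-1/5
[9] X move#6: -1:+1/8*, -3:+1/6, -5:+1/4
[8] O move#7: -1:-1/7*, -3:-1/5, -5:-1/3
[7] X move#8: -1:+1/6*, -3:+1/4, -5:+1/2
[6] O move#9: -1:-1/5*, -3:-1/3, -5:-1/1
[5] X move#10: -1:+1/4*, -3:+1/2, -5:+1/0
[4] O move#11: -1:-1/3*, -3:-1/1
[3] X move#12: -1:+1/2*, -3:+1/0
[2] O move#13: -1:-1/1*
[1] X move#14: -1:+1/0*
[0] end (terminal -1, O#15); searched 14 to 14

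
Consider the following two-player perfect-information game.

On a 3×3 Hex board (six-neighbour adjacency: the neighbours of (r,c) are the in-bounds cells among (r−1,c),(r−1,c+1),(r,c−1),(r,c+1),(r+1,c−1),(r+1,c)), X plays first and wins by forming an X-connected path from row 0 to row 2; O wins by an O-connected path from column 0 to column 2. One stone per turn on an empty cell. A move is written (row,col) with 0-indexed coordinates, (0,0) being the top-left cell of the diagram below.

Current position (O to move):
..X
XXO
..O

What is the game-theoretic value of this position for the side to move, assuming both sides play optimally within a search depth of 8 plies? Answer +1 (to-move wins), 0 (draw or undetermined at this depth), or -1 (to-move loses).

value(..X/XXO/..O, O) = -1

[..X/XXO/..O] O move#1: (0,0):-1/O.X/XXO/..O*, (0,1):-1/.OX/XXO/..O, (2,0):-1/..X/XXO/O.O, (2,1):-1/..X/XXO/.OO
[O.X/XXO/..O] X move#2: (0,1):+1/OXX/XXO/..O*, (2,0):+1/O.X/XXO/X.O, (2,1):+1/O.X/XXO/.XO
[OXX/XXO/..O] O move#3: (2,0):-1/OXX/XXO/O.O*, (2,1):-1/OXX/XXO/.OO
[OXX/XXO/O.O] X move#4: (2,1):+1/OXX/XXO/OXO*
[OXX/XXO/OXO] end (terminal -1, O#5); searched ..X/XXO/..O to 8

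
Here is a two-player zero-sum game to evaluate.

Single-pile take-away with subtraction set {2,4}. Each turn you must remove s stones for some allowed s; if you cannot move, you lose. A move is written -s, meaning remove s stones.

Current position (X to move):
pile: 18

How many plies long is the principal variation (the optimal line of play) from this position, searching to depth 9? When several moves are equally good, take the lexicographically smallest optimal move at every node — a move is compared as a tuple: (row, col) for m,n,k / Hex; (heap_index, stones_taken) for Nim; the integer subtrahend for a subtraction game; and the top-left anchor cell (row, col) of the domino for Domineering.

ply 1, X at 18 | -2=-1→16*; -4=-1→14
ply 2, O at 16 | -2=-1→14; -4=+1→12*
ply 3, X at 12 | -2=-1→10*; -4=-1→8
ply 4, O at 10 | -2=-1→8; -4=+1→6*
ply 5, X at 6 | -2=-1→4*; -4=-1→2
ply 6, O at 4 | -2=-1→2; -4=+1→0*
ply 7: 0 is terminal -1 (X); from 18 depth 9

PV length from [18]: 6 plies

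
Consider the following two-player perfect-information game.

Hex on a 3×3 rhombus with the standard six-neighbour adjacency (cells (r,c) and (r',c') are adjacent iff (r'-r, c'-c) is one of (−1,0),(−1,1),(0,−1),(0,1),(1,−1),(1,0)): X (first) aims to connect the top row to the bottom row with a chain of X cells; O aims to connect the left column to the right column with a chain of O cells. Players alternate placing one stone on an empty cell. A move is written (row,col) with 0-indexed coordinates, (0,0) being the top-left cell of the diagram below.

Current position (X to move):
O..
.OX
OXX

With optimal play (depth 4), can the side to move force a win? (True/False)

X winning at [O../.OX/OXX]: True

ply 1, X at O../.OX/OXX | (0,1)=-1→OX./.OX/OXX; (0,2)=+1→O.X/.OX/OXX*; (1,0)=-1→O../XOX/OXX
ply 2: O.X/.OX/OXX is terminal -1 (O); from O../.OX/OXX depth 4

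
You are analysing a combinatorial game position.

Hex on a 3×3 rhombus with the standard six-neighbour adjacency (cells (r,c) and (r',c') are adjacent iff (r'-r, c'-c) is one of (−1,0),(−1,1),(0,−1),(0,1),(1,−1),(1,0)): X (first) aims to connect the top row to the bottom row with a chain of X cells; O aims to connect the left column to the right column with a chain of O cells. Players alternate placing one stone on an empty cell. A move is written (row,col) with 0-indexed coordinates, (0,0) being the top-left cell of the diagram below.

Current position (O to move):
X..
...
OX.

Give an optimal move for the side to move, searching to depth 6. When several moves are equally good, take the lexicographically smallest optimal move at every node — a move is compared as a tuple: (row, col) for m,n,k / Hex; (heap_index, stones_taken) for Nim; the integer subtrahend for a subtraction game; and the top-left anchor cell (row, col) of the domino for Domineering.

O's best at [X../.../OX.]: (1,1)

[X../.../OX.] O move#1: (0,1):-1/XO./.../OX., (0,2):-1/X.O/.../OX., (1,0):-1/X../O../OX., (1,1):+1/X../.O./OX.*, (1,2):-1/X../..O/OX., (2,2):-1/X../.../OXO
[X../.O./OX.] X move#2: (0,1):-1/XX./.O./OX.*, (0,2):-1/X.X/.O./OX., (1,0):-1/X../XO./OX., (1,2):-1/X../.OX/OX., (2,2):-1/X../.O./OXX
[XX./.O./OX.] O move#3: (0,2):+1/XXO/.O./OX.*, (1,0):+1/XX./OO./OX., (1,2):+1/XX./.OO/OX., (2,2):+1/XX./.O./OXO
[XXO/.O./OX.] end (terminal -1, X#4); searched X../.../OX. to 6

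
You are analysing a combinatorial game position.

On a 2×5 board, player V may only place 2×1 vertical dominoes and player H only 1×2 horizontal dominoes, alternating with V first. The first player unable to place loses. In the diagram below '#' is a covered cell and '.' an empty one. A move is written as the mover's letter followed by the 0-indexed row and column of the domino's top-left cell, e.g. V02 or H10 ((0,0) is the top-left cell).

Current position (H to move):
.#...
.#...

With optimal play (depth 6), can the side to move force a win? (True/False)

p1 H@[.#.../.#...]: H02[.###./.#...]-1* H03[.#.##/.#...]-1 H12[.#.../.###.]-1 H13[.#.../.#.##]-1
p2 V@[.###./.#...]: V00[####./##...]-1 V04[.####/.#..#]+1*
p3 H@[.####/.#..#]: H12[.####/.####]-1*
p4 V@[.####/.####]: V00[#####/#####]+1*
p5 H@[#####/#####] terminal -1; root [.#.../.#...] d6

H winning at [.#.../.#...]: False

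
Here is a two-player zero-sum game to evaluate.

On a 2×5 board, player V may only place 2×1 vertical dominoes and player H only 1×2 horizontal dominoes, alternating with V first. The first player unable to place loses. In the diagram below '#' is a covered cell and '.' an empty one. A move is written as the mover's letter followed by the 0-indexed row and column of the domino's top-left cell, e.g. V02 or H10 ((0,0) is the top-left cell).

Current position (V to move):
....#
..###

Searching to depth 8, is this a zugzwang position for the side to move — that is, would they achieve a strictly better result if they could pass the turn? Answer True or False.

zugzwang(....#/..###, V) = False

[....#/..###] V move#1: V00:-1/#...#/#.###, V01:+1/.#..#/.####*
[.#..#/.####] H move#2: H02:-1/.####/.####*
[.####/.####] V move#3: V00:+1/#####/#####*
[#####/#####] end (terminal -1, H#4); searched ....#/..### to 8
if V skipped the turn, H would face:
~ [....#/..###] H move#1: H00:+1/##..#/..###*, H01:-1/.##.#/..###, H02:-1/..###/..###, H10:+1/....#/#####
~ [##..#/..###] end (terminal -1, V#2); searched ....#/..### to 8
compare (V): move=+1 vs pass=-1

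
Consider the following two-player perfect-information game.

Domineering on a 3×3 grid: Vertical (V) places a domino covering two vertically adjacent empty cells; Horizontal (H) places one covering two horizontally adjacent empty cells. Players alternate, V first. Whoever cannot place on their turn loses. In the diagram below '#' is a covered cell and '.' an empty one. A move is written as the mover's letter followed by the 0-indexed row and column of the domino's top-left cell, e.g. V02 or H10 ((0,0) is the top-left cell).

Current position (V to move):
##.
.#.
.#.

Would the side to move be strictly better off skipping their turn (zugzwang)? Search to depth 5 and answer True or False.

p1 V@[##./.#./.#.]: V02[###/.##/.#.]+1* V10[##./##./##.]+1 V12[##./.##/.##]+1
p2 H@[###/.##/.#.] terminal -1; root [##./.#./.#.] d5
suppose V passes — search the same position with H to move:
pass> p1 H@[##./.#./.#.] terminal -1; root [##./.#./.#.] d5
for V: play +1, pass +1

zugzwang(##./.#./.#., V) = False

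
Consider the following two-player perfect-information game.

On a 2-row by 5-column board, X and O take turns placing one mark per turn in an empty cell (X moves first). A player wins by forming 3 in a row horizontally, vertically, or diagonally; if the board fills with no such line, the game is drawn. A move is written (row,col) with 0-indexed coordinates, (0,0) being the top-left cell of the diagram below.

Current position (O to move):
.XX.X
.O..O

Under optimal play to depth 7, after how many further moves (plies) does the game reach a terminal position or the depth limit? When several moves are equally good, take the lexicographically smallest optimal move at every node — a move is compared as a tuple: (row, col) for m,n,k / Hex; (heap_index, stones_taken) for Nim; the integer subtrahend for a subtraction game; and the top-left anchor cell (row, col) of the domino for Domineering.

PV length from [.XX.X/.O..O]: 2 plies

p1 O@[.XX.X/.O..O]: (0,0)[OXX.X/.O..O]-1* (0,3)[.XXOX/.O..O]-1 (1,0)[.XX.X/OO..O]-1 (1,2)[.XX.X/.OO.O]-1 (1,3)[.XX.X/.O.OO]-1
p2 X@[OXX.X/.O..O]: (0,3)[OXXXX/.O..O]+1* (1,0)[OXX.X/XO..O]+0 (1,2)[OXX.X/.OX.O]+0 (1,3)[OXX.X/.O.XO]+0
p3 O@[OXXXX/.O..O] terminal -1; root [.XX.X/.O..O] d7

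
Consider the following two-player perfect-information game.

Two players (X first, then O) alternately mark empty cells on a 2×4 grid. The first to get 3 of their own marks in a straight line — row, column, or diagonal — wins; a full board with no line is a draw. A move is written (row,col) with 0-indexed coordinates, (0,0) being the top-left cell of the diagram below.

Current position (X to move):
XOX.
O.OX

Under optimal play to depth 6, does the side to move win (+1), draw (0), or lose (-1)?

value(XOX./O.OX, X) = 0

ply 1, X at XOX./O.OX | (0,3)=-1→XOXX/O.OX; (1,1)=+0→XOX./OXOX*
ply 2, O at XOX./OXOX | (0,3)=+0→XOXO/OXOX*
ply 3: XOXO/OXOX is terminal +0 (X); from XOX./O.OX depth 6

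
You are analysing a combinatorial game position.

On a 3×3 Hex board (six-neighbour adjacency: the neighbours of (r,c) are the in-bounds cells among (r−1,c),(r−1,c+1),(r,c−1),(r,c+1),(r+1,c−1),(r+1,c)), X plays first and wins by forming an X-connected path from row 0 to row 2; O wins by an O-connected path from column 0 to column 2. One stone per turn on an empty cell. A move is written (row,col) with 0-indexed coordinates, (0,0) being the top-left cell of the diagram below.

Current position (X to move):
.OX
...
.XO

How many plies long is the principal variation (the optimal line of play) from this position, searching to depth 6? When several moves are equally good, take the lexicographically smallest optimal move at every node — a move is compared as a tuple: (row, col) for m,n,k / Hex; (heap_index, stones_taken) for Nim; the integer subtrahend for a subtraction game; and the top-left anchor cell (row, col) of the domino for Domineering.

PV length from [.OX/.../.XO]: 3 plies

[.OX/.../.XO] X move#1: (0,0):+1/XOX/.../.XO*, (1,0):+1/.OX/X../.XO, (1,1):+1/.OX/.X./.XO, (1,2):+1/.OX/..X/.XO, (2,0):+1/.OX/.../XXO
[XOX/.../.XO] O move#2: (1,0):-1/XOX/O../.XO*, (1,1):-1/XOX/.O./.XO, (1,2):-1/XOX/..O/.XO, (2,0):-1/XOX/.../OXO
[XOX/O../.XO] X move#3: (1,1):+1/XOX/OX./.XO*, (1,2):+1/XOX/O.X/.XO, (2,0):+1/XOX/O../XXO
[XOX/OX./.XO] end (terminal -1, O#4); searched .OX/.../.XO to 6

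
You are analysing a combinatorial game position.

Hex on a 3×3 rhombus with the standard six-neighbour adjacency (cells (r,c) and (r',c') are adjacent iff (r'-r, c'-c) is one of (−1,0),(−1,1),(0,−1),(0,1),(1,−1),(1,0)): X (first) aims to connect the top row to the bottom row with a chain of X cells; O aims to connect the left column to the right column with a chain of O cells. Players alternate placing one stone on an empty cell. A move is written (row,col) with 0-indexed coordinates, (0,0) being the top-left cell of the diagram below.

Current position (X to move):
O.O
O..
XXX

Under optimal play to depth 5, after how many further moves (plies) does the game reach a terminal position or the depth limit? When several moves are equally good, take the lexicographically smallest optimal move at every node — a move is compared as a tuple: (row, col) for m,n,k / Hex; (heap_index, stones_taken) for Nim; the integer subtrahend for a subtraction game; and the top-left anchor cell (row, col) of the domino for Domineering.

p1 X@[O.O/O../XXX]: (0,1)[OXO/O../XXX]-1* (1,1)[O.O/OX./XXX]-1 (1,2)[O.O/O.X/XXX]-1
p2 O@[OXO/O../XXX]: (1,1)[OXO/OO./XXX]+1* (1,2)[OXO/O.O/XXX]-1
p3 X@[OXO/OO./XXX] terminal -1; root [O.O/O../XXX] d5

PV length from [O.O/O../XXX]: 2 plies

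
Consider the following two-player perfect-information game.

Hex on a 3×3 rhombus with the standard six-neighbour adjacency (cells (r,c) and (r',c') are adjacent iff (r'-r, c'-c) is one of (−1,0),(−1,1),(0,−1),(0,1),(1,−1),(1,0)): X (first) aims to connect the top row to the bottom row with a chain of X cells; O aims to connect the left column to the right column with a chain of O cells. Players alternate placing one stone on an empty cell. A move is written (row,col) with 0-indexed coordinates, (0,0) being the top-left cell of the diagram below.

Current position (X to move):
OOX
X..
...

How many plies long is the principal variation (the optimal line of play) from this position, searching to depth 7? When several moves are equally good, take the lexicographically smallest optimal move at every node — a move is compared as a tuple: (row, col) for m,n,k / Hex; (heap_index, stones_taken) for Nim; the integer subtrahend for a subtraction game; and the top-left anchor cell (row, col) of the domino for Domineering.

PV length from [OOX/X../...]: 3 plies

p1 X@[OOX/X../...]: (1,1)[OOX/XX./...]+1* (1,2)[OOX/X.X/...]+1 (2,0)[OOX/X../X..]+1 (2,1)[OOX/X../.X.]+1 (2,2)[OOX/X../..X]+1
p2 O@[OOX/XX./...]: (1,2)[OOX/XXO/...]-1* (2,0)[OOX/XX./O..]-1 (2,1)[OOX/XX./.O.]-1 (2,2)[OOX/XX./..O]-1
p3 X@[OOX/XXO/...]: (2,0)[OOX/XXO/X..]+1* (2,1)[OOX/XXO/.X.]+1 (2,2)[OOX/XXO/..X]+1
p4 O@[OOX/XXO/X..] terminal -1; root [OOX/X../...] d7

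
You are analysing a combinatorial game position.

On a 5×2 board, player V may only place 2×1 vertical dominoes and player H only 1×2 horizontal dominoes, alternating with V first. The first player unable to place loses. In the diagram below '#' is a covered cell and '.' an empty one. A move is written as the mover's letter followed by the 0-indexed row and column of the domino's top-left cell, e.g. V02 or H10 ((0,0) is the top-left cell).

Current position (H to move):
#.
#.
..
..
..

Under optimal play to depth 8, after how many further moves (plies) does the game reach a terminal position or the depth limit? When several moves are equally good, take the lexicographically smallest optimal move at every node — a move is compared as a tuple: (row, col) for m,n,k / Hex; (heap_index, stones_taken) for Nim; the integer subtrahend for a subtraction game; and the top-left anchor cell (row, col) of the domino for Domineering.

[#./#./../../..] H move#1: H20:-1/#./#./##/../.., H30:+1/#./#./../##/..*, H40:-1/#./#./../../##
[#./#./../##/..] V move#2: V01:-1/##/##/../##/..*, V11:-1/#./##/.#/##/..
[##/##/../##/..] H move#3: H20:+1/##/##/##/##/..*, H40:+1/##/##/../##/##
[##/##/##/##/..] end (terminal -1, V#4); searched #./#./../../.. to 8

PV length from [#./#./../../..]: 3 plies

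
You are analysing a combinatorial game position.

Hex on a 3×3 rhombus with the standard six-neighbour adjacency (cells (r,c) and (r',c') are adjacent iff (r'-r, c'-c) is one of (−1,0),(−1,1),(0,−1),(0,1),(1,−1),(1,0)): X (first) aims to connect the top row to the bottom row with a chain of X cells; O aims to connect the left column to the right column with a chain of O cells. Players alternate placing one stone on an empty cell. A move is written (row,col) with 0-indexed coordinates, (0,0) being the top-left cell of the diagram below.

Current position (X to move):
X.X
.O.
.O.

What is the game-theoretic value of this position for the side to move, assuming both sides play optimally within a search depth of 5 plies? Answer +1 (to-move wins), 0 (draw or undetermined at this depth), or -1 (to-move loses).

value(X.X/.O./.O., X) = -1

ply 1, X at X.X/.O./.O. | (0,1)=-1→XXX/.O./.O.*; (1,0)=-1→X.X/XO./.O.; (1,2)=-1→X.X/.OX/.O.; (2,0)=-1→X.X/.O./XO.; (2,2)=-1→X.X/.O./.OX
ply 2, O at XXX/.O./.O. | (1,0)=+1→XXX/OO./.O.*; (1,2)=+1→XXX/.OO/.O.; (2,0)=+1→XXX/.O./OO.; (2,2)=+1→XXX/.O./.OO
ply 3, X at XXX/OO./.O. | (1,2)=-1→XXX/OOX/.O.*; (2,0)=-1→XXX/OO./XO.; (2,2)=-1→XXX/OO./.OX
ply 4, O at XXX/OOX/.O. | (2,0)=-1→XXX/OOX/OO.; (2,2)=+1→XXX/OOX/.OO*
ply 5: XXX/OOX/.OO is terminal -1 (X); from X.X/.O./.O. depth 5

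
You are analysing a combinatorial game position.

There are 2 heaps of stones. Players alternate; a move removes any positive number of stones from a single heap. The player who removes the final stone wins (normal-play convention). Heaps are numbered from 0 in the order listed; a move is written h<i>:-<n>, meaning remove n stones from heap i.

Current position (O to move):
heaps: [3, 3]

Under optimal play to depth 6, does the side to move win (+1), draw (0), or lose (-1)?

value((3,3), O) = -1

[(3,3)] O move#1: h0:-1:-1/(2,3)*, h0:-2:-1/(1,3), h0:-3:-1/(0,3), h1:-1:-1/(3,2), h1:-2:-1/(3,1), h1:-3:-1/(3,0)
[(2,3)] X move#2: h0:-1:-1/(1,3), h0:-2:-1/(0,3), h1:-1:+1/(2,2)*, h1:-2:-1/(2,1), h1:-3:-1/(2,0)
[(2,2)] O move#3: h0:-1:-1/(1,2)*, h0:-2:-1/(0,2), h1:-1:-1/(2,1), h1:-2:-1/(2,0)
[(1,2)] X move#4: h0:-1:-1/(0,2), h1:-1:+1/(1,1)*, h1:-2:-1/(1,0)
[(1,1)] O move#5: h0:-1:-1/(0,1)*, h1:-1:-1/(1,0)
[(0,1)] X move#6: h1:-1:+1/(0,0)*
[(0,0)] end (terminal -1, O#7); searched (3,3) to 6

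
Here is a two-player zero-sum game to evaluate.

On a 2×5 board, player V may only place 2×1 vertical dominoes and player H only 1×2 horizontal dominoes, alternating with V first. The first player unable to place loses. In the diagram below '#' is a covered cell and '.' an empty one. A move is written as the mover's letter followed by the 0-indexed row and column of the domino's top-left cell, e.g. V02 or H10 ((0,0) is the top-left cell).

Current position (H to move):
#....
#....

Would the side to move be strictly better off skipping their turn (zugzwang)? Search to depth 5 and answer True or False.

zugzwang(#..../#...., H) = False

p1 H@[#..../#....]: H01[###../#....]-1 H02[#.##./#....]+1* H03[#..##/#....]-1 H11[#..../###..]-1 H12[#..../#.##.]+1 H13[#..../#..##]-1
p2 V@[#.##./#....]: V01[####./##...]-1* V04[#.###/#...#]-1
p3 H@[####./##...]: H12[####./####.]-1 H13[####./##.##]+1*
p4 V@[####./##.##] terminal -1; root [#..../#....] d5
if H skipped the turn, V would face:
~ p1 V@[#..../#....]: V01[##.../##...]-1* V02[#.#../#.#..]-1 V03[#..#./#..#.]-1 V04[#...#/#...#]-1
~ p2 H@[##.../##...]: H02[####./##...]+1* H03[##.##/##...]+1 H12[##.../####.]+1 H13[##.../##.##]+1
~ p3 V@[####./##...]: V04[#####/##..#]-1*
~ p4 H@[#####/##..#]: H12[#####/#####]+1*
~ p5 V@[#####/#####] terminal -1; root [#..../#....] d5
compare (H): move=+1 vs pass=+1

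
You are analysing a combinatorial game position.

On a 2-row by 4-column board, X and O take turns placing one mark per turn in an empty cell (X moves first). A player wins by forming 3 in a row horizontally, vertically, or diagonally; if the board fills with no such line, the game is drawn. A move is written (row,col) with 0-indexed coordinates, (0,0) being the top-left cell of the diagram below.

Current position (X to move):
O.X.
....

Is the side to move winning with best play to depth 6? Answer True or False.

X winning at [O.X./....]: False

ply 1, X at O.X./.... | (0,1)=+0→OXX./....*; (0,3)=+0→O.XX/....; (1,0)=+0→O.X./X...; (1,1)=+0→O.X./.X..; (1,2)=+0→O.X./..X.; (1,3)=+0→O.X./...X
ply 2, O at OXX./.... | (0,3)=+0→OXXO/....*; (1,0)=-1→OXX./O...; (1,1)=-1→OXX./.O..; (1,2)=-1→OXX./..O.; (1,3)=-1→OXX./...O
ply 3, X at OXXO/.... | (1,0)=+0→OXXO/X...*; (1,1)=+0→OXXO/.X..; (1,2)=+0→OXXO/..X.; (1,3)=+0→OXXO/...X
ply 4, O at OXXO/X... | (1,1)=+0→OXXO/XO..*; (1,2)=+0→OXXO/X.O.; (1,3)=+0→OXXO/X..O
ply 5, X at OXXO/XO.. | (1,2)=+0→OXXO/XOX.*; (1,3)=+0→OXXO/XO.X
ply 6, O at OXXO/XOX. | (1,3)=+0→OXXO/XOXO*
ply 7: OXXO/XOXO is terminal +0 (X); from O.X./.... depth 6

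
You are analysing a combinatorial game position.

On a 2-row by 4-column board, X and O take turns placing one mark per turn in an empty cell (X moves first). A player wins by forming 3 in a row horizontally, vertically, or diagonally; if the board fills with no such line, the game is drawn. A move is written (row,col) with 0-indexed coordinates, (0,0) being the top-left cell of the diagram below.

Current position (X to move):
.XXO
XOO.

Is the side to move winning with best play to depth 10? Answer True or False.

X winning at [.XXO/XOO.]: True

ply 1, X at .XXO/XOO. | (0,0)=+1→XXXO/XOO.*; (1,3)=+0→.XXO/XOOX
ply 2: XXXO/XOO. is terminal -1 (O); from .XXO/XOO. depth 10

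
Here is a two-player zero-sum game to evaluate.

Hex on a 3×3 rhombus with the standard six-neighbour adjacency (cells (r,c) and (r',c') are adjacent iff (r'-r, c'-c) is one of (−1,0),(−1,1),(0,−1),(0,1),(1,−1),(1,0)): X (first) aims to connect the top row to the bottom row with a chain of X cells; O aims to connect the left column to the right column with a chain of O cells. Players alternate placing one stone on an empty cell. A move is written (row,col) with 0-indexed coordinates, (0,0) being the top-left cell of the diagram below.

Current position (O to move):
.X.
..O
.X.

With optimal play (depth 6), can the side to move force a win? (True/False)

O winning at [.X./..O/.X.]: True

p1 O@[.X./..O/.X.]: (0,0)[OX./..O/.X.]-1 (0,2)[.XO/..O/.X.]-1 (1,0)[.X./O.O/.X.]-1 (1,1)[.X./.OO/.X.]+1* (2,0)[.X./..O/OX.]-1 (2,2)[.X./..O/.XO]-1
p2 X@[.X./.OO/.X.]: (0,0)[XX./.OO/.X.]-1* (0,2)[.XX/.OO/.X.]-1 (1,0)[.X./XOO/.X.]-1 (2,0)[.X./.OO/XX.]-1 (2,2)[.X./.OO/.XX]-1
p3 O@[XX./.OO/.X.]: (0,2)[XXO/.OO/.X.]+1* (1,0)[XX./OOO/.X.]+1 (2,0)[XX./.OO/OX.]+1 (2,2)[XX./.OO/.XO]+1
p4 X@[XXO/.OO/.X.]: (1,0)[XXO/XOO/.X.]-1* (2,0)[XXO/.OO/XX.]-1 (2,2)[XXO/.OO/.XX]-1
p5 O@[XXO/XOO/.X.]: (2,0)[XXO/XOO/OX.]+1* (2,2)[XXO/XOO/.XO]-1
p6 X@[XXO/XOO/OX.] terminal -1; root [.X./..O/.X.] d6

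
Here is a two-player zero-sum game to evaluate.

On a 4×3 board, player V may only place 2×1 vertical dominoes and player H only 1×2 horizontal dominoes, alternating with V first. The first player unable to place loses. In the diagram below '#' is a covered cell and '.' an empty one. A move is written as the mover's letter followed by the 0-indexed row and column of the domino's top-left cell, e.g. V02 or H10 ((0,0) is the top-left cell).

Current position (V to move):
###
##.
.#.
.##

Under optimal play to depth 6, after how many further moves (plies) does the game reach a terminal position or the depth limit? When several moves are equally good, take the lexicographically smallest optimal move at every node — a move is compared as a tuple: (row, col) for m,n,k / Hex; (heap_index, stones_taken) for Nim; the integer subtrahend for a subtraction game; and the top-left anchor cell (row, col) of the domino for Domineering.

PV length from [###/##./.#./.##]: 1 ply

p1 V@[###/##./.#./.##]: V12[###/###/.##/.##]+1* V20[###/##./##./###]+1
p2 H@[###/###/.##/.##] terminal -1; root [###/##./.#./.##] d6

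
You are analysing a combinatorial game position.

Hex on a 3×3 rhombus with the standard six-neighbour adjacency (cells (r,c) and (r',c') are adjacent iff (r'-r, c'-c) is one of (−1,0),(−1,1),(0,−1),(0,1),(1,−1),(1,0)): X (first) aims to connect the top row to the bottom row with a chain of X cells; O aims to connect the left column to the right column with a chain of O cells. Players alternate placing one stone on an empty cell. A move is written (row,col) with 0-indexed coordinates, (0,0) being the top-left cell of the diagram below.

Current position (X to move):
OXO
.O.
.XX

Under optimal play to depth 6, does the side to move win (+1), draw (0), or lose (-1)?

[OXO/.O./.XX] X move#1: (1,0):-1/OXO/XO./.XX*, (1,2):-1/OXO/.OX/.XX, (2,0):-1/OXO/.O./XXX
[OXO/XO./.XX] O move#2: (1,2):-1/OXO/XOO/.XX, (2,0):+1/OXO/XO./OXX*
[OXO/XO./OXX] end (terminal -1, X#3); searched OXO/.O./.XX to 6

value(OXO/.O./.XX, X) = -1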